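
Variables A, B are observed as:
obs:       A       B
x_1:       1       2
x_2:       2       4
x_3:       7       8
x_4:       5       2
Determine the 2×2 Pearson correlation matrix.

Step 1 — column means:
  mean(A) = (1 + 2 + 7 + 5) / 4 = 15/4 = 3.75
  mean(B) = (2 + 4 + 8 + 2) / 4 = 16/4 = 4

Step 2 — sample variances and covariances s[i,j] = (1/(n-1)) · Σ_k (x_{k,i} - mean_i) · (x_{k,j} - mean_j), with n-1 = 3:
  s[A,A] = ((-2.75)·(-2.75) + (-1.75)·(-1.75) + (3.25)·(3.25) + (1.25)·(1.25)) / 3 = 22.75/3 = 7.5833
  s[A,B] = ((-2.75)·(-2) + (-1.75)·(0) + (3.25)·(4) + (1.25)·(-2)) / 3 = 16/3 = 5.3333
  s[B,B] = ((-2)·(-2) + (0)·(0) + (4)·(4) + (-2)·(-2)) / 3 = 24/3 = 8
  Sample standard deviations s_i = √(s[i,i]):
  s(A) = √(7.5833) = 2.7538
  s(B) = √(8) = 2.8284

Step 3 — r_{ij} = s_{ij} / (s_i · s_j):
  r[A,A] = 1 (diagonal).
  r[A,B] = 5.3333 / (2.7538 · 2.8284) = 5.3333 / 7.7889 = 0.6847
  r[B,B] = 1 (diagonal).

R is symmetric with unit diagonal. Assembling:

R = [[1, 0.6847],
 [0.6847, 1]]


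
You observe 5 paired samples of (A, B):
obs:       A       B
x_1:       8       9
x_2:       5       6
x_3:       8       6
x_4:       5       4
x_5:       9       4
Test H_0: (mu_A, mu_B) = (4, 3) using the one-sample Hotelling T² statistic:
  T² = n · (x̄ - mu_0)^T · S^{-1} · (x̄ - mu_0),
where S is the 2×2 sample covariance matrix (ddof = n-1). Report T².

Step 1 — sample mean vector:
  mean(A) = (8 + 5 + 8 + 5 + 9) / 5 = 35/5 = 7
  mean(B) = (9 + 6 + 6 + 4 + 4) / 5 = 29/5 = 5.8
  x̄ = (7, 5.8),  deviation x̄ - mu_0 = (7, 5.8) - (4, 3) = (3, 2.8).

Step 2 — sample covariance matrix, S[i,j] = (1/(n-1)) · Σ_k (x_{k,i} - mean_i) · (x_{k,j} - mean_j), divisor n-1 = 4:
  S[A,A] = ((1)·(1) + (-2)·(-2) + (1)·(1) + (-2)·(-2) + (2)·(2)) / 4 = 14/4 = 3.5
  S[A,B] = ((1)·(3.2) + (-2)·(0.2) + (1)·(0.2) + (-2)·(-1.8) + (2)·(-1.8)) / 4 = 3/4 = 0.75
  S[B,B] = ((3.2)·(3.2) + (0.2)·(0.2) + (0.2)·(0.2) + (-1.8)·(-1.8) + (-1.8)·(-1.8)) / 4 = 16.8/4 = 4.2
  S = [[3.5, 0.75],
 [0.75, 4.2]].

Step 3 — invert S. det(S) = 3.5·4.2 - (0.75)² = 14.1375.
  S^{-1} = (1/det) · [[d, -b], [-b, a]] = [[0.2971, -0.0531],
 [-0.0531, 0.2476]].

Step 4 — quadratic form (x̄ - mu_0)^T · S^{-1} · (x̄ - mu_0):
  S^{-1} · (x̄ - mu_0) = (0.7427, 0.534),
  (x̄ - mu_0)^T · [...] = (3)·(0.7427) + (2.8)·(0.534) = 3.7234.

Step 5 — scale by n: T² = 5 · 3.7234 = 18.6172.

T² ≈ 18.6172


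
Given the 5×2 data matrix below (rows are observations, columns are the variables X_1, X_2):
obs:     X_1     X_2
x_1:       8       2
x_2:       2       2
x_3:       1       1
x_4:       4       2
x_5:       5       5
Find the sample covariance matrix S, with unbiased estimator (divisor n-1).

Step 1 — column means:
  mean(X_1) = (8 + 2 + 1 + 4 + 5) / 5 = 20/5 = 4
  mean(X_2) = (2 + 2 + 1 + 2 + 5) / 5 = 12/5 = 2.4

Step 2 — sample covariance S[i,j] = (1/(n-1)) · Σ_k (x_{k,i} - mean_i) · (x_{k,j} - mean_j), with n-1 = 4.
  S[X_1,X_1] = ((4)·(4) + (-2)·(-2) + (-3)·(-3) + (0)·(0) + (1)·(1)) / 4 = 30/4 = 7.5
  S[X_1,X_2] = ((4)·(-0.4) + (-2)·(-0.4) + (-3)·(-1.4) + (0)·(-0.4) + (1)·(2.6)) / 4 = 6/4 = 1.5
  S[X_2,X_2] = ((-0.4)·(-0.4) + (-0.4)·(-0.4) + (-1.4)·(-1.4) + (-0.4)·(-0.4) + (2.6)·(2.6)) / 4 = 9.2/4 = 2.3

S is symmetric (S[j,i] = S[i,j]). Assembling:

S = [[7.5, 1.5],
 [1.5, 2.3]]


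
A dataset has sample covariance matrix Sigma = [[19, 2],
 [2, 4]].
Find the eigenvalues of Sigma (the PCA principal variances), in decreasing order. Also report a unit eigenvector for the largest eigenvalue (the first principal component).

Step 1 — characteristic polynomial of 2×2 Sigma:
  det(Sigma - λI) = λ² - trace · λ + det = 0.
  trace = 19 + 4 = 23, det = 19·4 - (2)² = 72.
Step 2 — discriminant:
  Δ = trace² - 4·det = 529 - 288 = 241.
Step 3 — eigenvalues:
  λ = (trace ± √Δ)/2 = (23 ± 15.5242)/2,
  λ_1 = 19.2621,  λ_2 = 3.7379.

Step 4 — unit eigenvector for λ_1: solve (Sigma - λ_1 I)v = 0. First row:
  (19 - 19.2621)·v_x + (2)·v_y = 0, i.e. (-0.2621)·v_x + (2)·v_y = 0,
  so v ∝ (b, λ_1 - a) = (2, 0.2621) = u.
  ||u|| = √((2)² + (0.2621)²) = √(4.0687) ≈ 2.0171,
  v_1 = u/||u|| ≈ (0.9915, 0.1299) (||v_1|| = 1).

λ_1 = 19.2621,  λ_2 = 3.7379;  v_1 ≈ (0.9915, 0.1299)


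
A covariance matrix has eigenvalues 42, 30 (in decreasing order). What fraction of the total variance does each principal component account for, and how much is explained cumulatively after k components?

Step 1 — total variance = trace(Sigma) = Σ λ_i = 42 + 30 = 72.

Step 2 — fraction explained by component i = λ_i / Σ λ:
  PC1: 42/72 = 0.5833
  PC2: 30/72 = 0.4167

Step 3 — cumulative fraction after k components = (λ_1 + ... + λ_k) / Σ λ:
  k = 1: 42/72 = 0.5833
  k = 2: (42 + 30)/72 = 72/72 = 1

Summary (fraction, with percent):

explained: PC1 0.5833 (58.33%), PC2 0.4167 (41.67%);  cumulative: 0.5833, 1


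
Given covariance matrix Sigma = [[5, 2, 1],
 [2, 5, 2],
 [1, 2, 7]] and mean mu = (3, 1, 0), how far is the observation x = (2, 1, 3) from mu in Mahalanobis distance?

Step 1 — centre the observation: (x - mu) = (-1, 0, 3).

Step 2 — invert Sigma (cofactor / det for 3×3, or solve directly):
  Sigma^{-1} = [[0.2385, -0.0923, -0.0077],
 [-0.0923, 0.2615, -0.0615],
 [-0.0077, -0.0615, 0.1615]].

Step 3 — form the quadratic (x - mu)^T · Sigma^{-1} · (x - mu):
  Sigma^{-1} · (x - mu) = (-0.2615, -0.0923, 0.4923).
  (x - mu)^T · [Sigma^{-1} · (x - mu)] = (-1)·(-0.2615) + (0)·(-0.0923) + (3)·(0.4923) = 1.7385.

Step 4 — take square root: d = √(1.7385) ≈ 1.3185.

d(x, mu) = √(1.7385) ≈ 1.3185


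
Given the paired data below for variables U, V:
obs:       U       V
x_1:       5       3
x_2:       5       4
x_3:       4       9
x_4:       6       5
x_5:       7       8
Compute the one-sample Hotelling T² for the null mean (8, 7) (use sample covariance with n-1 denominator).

Step 1 — sample mean vector:
  mean(U) = (5 + 5 + 4 + 6 + 7) / 5 = 27/5 = 5.4
  mean(V) = (3 + 4 + 9 + 5 + 8) / 5 = 29/5 = 5.8
  x̄ = (5.4, 5.8),  deviation x̄ - mu_0 = (5.4, 5.8) - (8, 7) = (-2.6, -1.2).

Step 2 — sample covariance matrix, S[i,j] = (1/(n-1)) · Σ_k (x_{k,i} - mean_i) · (x_{k,j} - mean_j), divisor n-1 = 4:
  S[U,U] = ((-0.4)·(-0.4) + (-0.4)·(-0.4) + (-1.4)·(-1.4) + (0.6)·(0.6) + (1.6)·(1.6)) / 4 = 5.2/4 = 1.3
  S[U,V] = ((-0.4)·(-2.8) + (-0.4)·(-1.8) + (-1.4)·(3.2) + (0.6)·(-0.8) + (1.6)·(2.2)) / 4 = 0.4/4 = 0.1
  S[V,V] = ((-2.8)·(-2.8) + (-1.8)·(-1.8) + (3.2)·(3.2) + (-0.8)·(-0.8) + (2.2)·(2.2)) / 4 = 26.8/4 = 6.7
  S = [[1.3, 0.1],
 [0.1, 6.7]].

Step 3 — invert S. det(S) = 1.3·6.7 - (0.1)² = 8.7.
  S^{-1} = (1/det) · [[d, -b], [-b, a]] = [[0.7701, -0.0115],
 [-0.0115, 0.1494]].

Step 4 — quadratic form (x̄ - mu_0)^T · S^{-1} · (x̄ - mu_0):
  S^{-1} · (x̄ - mu_0) = (-1.9885, -0.1494),
  (x̄ - mu_0)^T · [...] = (-2.6)·(-1.9885) + (-1.2)·(-0.1494) = 5.3494.

Step 5 — scale by n: T² = 5 · 5.3494 = 26.7471.

T² ≈ 26.7471


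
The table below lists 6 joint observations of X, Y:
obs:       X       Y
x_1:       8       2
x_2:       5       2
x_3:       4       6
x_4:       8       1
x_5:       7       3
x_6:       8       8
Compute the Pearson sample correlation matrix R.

Step 1 — column means:
  mean(X) = (8 + 5 + 4 + 8 + 7 + 8) / 6 = 40/6 = 6.6667
  mean(Y) = (2 + 2 + 6 + 1 + 3 + 8) / 6 = 22/6 = 3.6667

Step 2 — sample variances and covariances s[i,j] = (1/(n-1)) · Σ_k (x_{k,i} - mean_i) · (x_{k,j} - mean_j), with n-1 = 5:
  s[X,X] = ((1.3333)·(1.3333) + (-1.6667)·(-1.6667) + (-2.6667)·(-2.6667) + (1.3333)·(1.3333) + (0.3333)·(0.3333) + (1.3333)·(1.3333)) / 5 = 15.3333/5 = 3.0667
  s[X,Y] = ((1.3333)·(-1.6667) + (-1.6667)·(-1.6667) + (-2.6667)·(2.3333) + (1.3333)·(-2.6667) + (0.3333)·(-0.6667) + (1.3333)·(4.3333)) / 5 = -3.6667/5 = -0.7333
  s[Y,Y] = ((-1.6667)·(-1.6667) + (-1.6667)·(-1.6667) + (2.3333)·(2.3333) + (-2.6667)·(-2.6667) + (-0.6667)·(-0.6667) + (4.3333)·(4.3333)) / 5 = 37.3333/5 = 7.4667
  Sample standard deviations s_i = √(s[i,i]):
  s(X) = √(3.0667) = 1.7512
  s(Y) = √(7.4667) = 2.7325

Step 3 — r_{ij} = s_{ij} / (s_i · s_j):
  r[X,X] = 1 (diagonal).
  r[X,Y] = -0.7333 / (1.7512 · 2.7325) = -0.7333 / 4.7852 = -0.1533
  r[Y,Y] = 1 (diagonal).

R is symmetric with unit diagonal. Assembling:

R = [[1, -0.1533],
 [-0.1533, 1]]


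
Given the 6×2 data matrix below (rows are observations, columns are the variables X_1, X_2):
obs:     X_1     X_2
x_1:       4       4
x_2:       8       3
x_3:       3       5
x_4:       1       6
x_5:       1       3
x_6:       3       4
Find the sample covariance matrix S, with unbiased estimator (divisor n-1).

Step 1 — column means:
  mean(X_1) = (4 + 8 + 3 + 1 + 1 + 3) / 6 = 20/6 = 3.3333
  mean(X_2) = (4 + 3 + 5 + 6 + 3 + 4) / 6 = 25/6 = 4.1667

Step 2 — sample covariance S[i,j] = (1/(n-1)) · Σ_k (x_{k,i} - mean_i) · (x_{k,j} - mean_j), with n-1 = 5.
  S[X_1,X_1] = ((0.6667)·(0.6667) + (4.6667)·(4.6667) + (-0.3333)·(-0.3333) + (-2.3333)·(-2.3333) + (-2.3333)·(-2.3333) + (-0.3333)·(-0.3333)) / 5 = 33.3333/5 = 6.6667
  S[X_1,X_2] = ((0.6667)·(-0.1667) + (4.6667)·(-1.1667) + (-0.3333)·(0.8333) + (-2.3333)·(1.8333) + (-2.3333)·(-1.1667) + (-0.3333)·(-0.1667)) / 5 = -7.3333/5 = -1.4667
  S[X_2,X_2] = ((-0.1667)·(-0.1667) + (-1.1667)·(-1.1667) + (0.8333)·(0.8333) + (1.8333)·(1.8333) + (-1.1667)·(-1.1667) + (-0.1667)·(-0.1667)) / 5 = 6.8333/5 = 1.3667

S is symmetric (S[j,i] = S[i,j]). Assembling:

S = [[6.6667, -1.4667],
 [-1.4667, 1.3667]]


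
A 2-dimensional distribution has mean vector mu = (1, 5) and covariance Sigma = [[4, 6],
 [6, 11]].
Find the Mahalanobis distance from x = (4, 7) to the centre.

Step 1 — centre the observation: (x - mu) = (3, 2).

Step 2 — invert Sigma. det(Sigma) = 4·11 - (6)² = 8.
  Sigma^{-1} = (1/det) · [[d, -b], [-b, a]] = [[1.375, -0.75],
 [-0.75, 0.5]].

Step 3 — form the quadratic (x - mu)^T · Sigma^{-1} · (x - mu):
  Sigma^{-1} · (x - mu) = (2.625, -1.25).
  (x - mu)^T · [Sigma^{-1} · (x - mu)] = (3)·(2.625) + (2)·(-1.25) = 5.375.

Step 4 — take square root: d = √(5.375) ≈ 2.3184.

d(x, mu) = √(5.375) ≈ 2.3184


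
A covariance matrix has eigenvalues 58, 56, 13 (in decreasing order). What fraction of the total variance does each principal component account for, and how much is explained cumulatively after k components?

Step 1 — total variance = trace(Sigma) = Σ λ_i = 58 + 56 + 13 = 127.

Step 2 — fraction explained by component i = λ_i / Σ λ:
  PC1: 58/127 = 0.4567
  PC2: 56/127 = 0.4409
  PC3: 13/127 = 0.1024

Step 3 — cumulative fraction after k components = (λ_1 + ... + λ_k) / Σ λ:
  k = 1: 58/127 = 0.4567
  k = 2: (58 + 56)/127 = 114/127 = 0.8976
  k = 3: (58 + 56 + 13)/127 = 127/127 = 1

Summary (fraction, with percent):

explained: PC1 0.4567 (45.67%), PC2 0.4409 (44.09%), PC3 0.1024 (10.24%);  cumulative: 0.4567, 0.8976, 1


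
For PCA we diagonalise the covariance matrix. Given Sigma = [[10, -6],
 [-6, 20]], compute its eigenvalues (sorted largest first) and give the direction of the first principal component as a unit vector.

Step 1 — characteristic polynomial of 2×2 Sigma:
  det(Sigma - λI) = λ² - trace · λ + det = 0.
  trace = 10 + 20 = 30, det = 10·20 - (-6)² = 164.
Step 2 — discriminant:
  Δ = trace² - 4·det = 900 - 656 = 244.
Step 3 — eigenvalues:
  λ = (trace ± √Δ)/2 = (30 ± 15.6205)/2,
  λ_1 = 22.8102,  λ_2 = 7.1898.

Step 4 — unit eigenvector for λ_1: solve (Sigma - λ_1 I)v = 0. First row:
  (10 - 22.8102)·v_x + (-6)·v_y = 0, i.e. (-12.8102)·v_x + (-6)·v_y = 0,
  so v ∝ (b, λ_1 - a) = (-6, 12.8102); multiply by -1 so the first entry is positive: u = (6, -12.8102).
  ||u|| = √((6)² + (-12.8102)²) = √(200.1025) ≈ 14.1458,
  v_1 = u/||u|| ≈ (0.4242, -0.9056) (||v_1|| = 1).

λ_1 = 22.8102,  λ_2 = 7.1898;  v_1 ≈ (0.4242, -0.9056)


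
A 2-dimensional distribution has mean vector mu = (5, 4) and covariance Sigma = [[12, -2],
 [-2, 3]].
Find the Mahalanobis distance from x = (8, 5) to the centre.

Step 1 — centre the observation: (x - mu) = (3, 1).

Step 2 — invert Sigma. det(Sigma) = 12·3 - (-2)² = 32.
  Sigma^{-1} = (1/det) · [[d, -b], [-b, a]] = [[0.0938, 0.0625],
 [0.0625, 0.375]].

Step 3 — form the quadratic (x - mu)^T · Sigma^{-1} · (x - mu):
  Sigma^{-1} · (x - mu) = (0.3438, 0.5625).
  (x - mu)^T · [Sigma^{-1} · (x - mu)] = (3)·(0.3438) + (1)·(0.5625) = 1.5938.

Step 4 — take square root: d = √(1.5938) ≈ 1.2624.

d(x, mu) = √(1.5938) ≈ 1.2624


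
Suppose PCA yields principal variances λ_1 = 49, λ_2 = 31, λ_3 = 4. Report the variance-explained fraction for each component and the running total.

Step 1 — total variance = trace(Sigma) = Σ λ_i = 49 + 31 + 4 = 84.

Step 2 — fraction explained by component i = λ_i / Σ λ:
  PC1: 49/84 = 0.5833
  PC2: 31/84 = 0.369
  PC3: 4/84 = 0.0476

Step 3 — cumulative fraction after k components = (λ_1 + ... + λ_k) / Σ λ:
  k = 1: 49/84 = 0.5833
  k = 2: (49 + 31)/84 = 80/84 = 0.9524
  k = 3: (49 + 31 + 4)/84 = 84/84 = 1

Summary (fraction, with percent):

explained: PC1 0.5833 (58.33%), PC2 0.369 (36.9%), PC3 0.0476 (4.76%);  cumulative: 0.5833, 0.9524, 1


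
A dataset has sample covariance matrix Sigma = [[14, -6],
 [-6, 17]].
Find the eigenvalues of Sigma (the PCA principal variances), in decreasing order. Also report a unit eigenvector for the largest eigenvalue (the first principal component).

Step 1 — characteristic polynomial of 2×2 Sigma:
  det(Sigma - λI) = λ² - trace · λ + det = 0.
  trace = 14 + 17 = 31, det = 14·17 - (-6)² = 202.
Step 2 — discriminant:
  Δ = trace² - 4·det = 961 - 808 = 153.
Step 3 — eigenvalues:
  λ = (trace ± √Δ)/2 = (31 ± 12.3693)/2,
  λ_1 = 21.6847,  λ_2 = 9.3153.

Step 4 — unit eigenvector for λ_1: solve (Sigma - λ_1 I)v = 0. First row:
  (14 - 21.6847)·v_x + (-6)·v_y = 0, i.e. (-7.6847)·v_x + (-6)·v_y = 0,
  so v ∝ (b, λ_1 - a) = (-6, 7.6847); multiply by -1 so the first entry is positive: u = (6, -7.6847).
  ||u|| = √((6)² + (-7.6847)²) = √(95.054) ≈ 9.7496,
  v_1 = u/||u|| ≈ (0.6154, -0.7882) (||v_1|| = 1).

λ_1 = 21.6847,  λ_2 = 9.3153;  v_1 ≈ (0.6154, -0.7882)


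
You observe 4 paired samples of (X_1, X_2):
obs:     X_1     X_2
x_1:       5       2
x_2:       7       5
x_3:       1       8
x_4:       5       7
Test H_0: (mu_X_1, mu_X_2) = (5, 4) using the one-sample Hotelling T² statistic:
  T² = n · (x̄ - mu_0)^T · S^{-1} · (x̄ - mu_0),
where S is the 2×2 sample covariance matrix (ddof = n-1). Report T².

Step 1 — sample mean vector:
  mean(X_1) = (5 + 7 + 1 + 5) / 4 = 18/4 = 4.5
  mean(X_2) = (2 + 5 + 8 + 7) / 4 = 22/4 = 5.5
  x̄ = (4.5, 5.5),  deviation x̄ - mu_0 = (4.5, 5.5) - (5, 4) = (-0.5, 1.5).

Step 2 — sample covariance matrix, S[i,j] = (1/(n-1)) · Σ_k (x_{k,i} - mean_i) · (x_{k,j} - mean_j), divisor n-1 = 3:
  S[X_1,X_1] = ((0.5)·(0.5) + (2.5)·(2.5) + (-3.5)·(-3.5) + (0.5)·(0.5)) / 3 = 19/3 = 6.3333
  S[X_1,X_2] = ((0.5)·(-3.5) + (2.5)·(-0.5) + (-3.5)·(2.5) + (0.5)·(1.5)) / 3 = -11/3 = -3.6667
  S[X_2,X_2] = ((-3.5)·(-3.5) + (-0.5)·(-0.5) + (2.5)·(2.5) + (1.5)·(1.5)) / 3 = 21/3 = 7
  S = [[6.3333, -3.6667],
 [-3.6667, 7]].

Step 3 — invert S. det(S) = 6.3333·7 - (-3.6667)² = 30.8889.
  S^{-1} = (1/det) · [[d, -b], [-b, a]] = [[0.2266, 0.1187],
 [0.1187, 0.205]].

Step 4 — quadratic form (x̄ - mu_0)^T · S^{-1} · (x̄ - mu_0):
  S^{-1} · (x̄ - mu_0) = (0.0647, 0.2482),
  (x̄ - mu_0)^T · [...] = (-0.5)·(0.0647) + (1.5)·(0.2482) = 0.3399.

Step 5 — scale by n: T² = 4 · 0.3399 = 1.3597.

T² ≈ 1.3597


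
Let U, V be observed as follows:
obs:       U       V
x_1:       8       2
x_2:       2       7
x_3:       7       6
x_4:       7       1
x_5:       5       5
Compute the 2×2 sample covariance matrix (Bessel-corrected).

Step 1 — column means:
  mean(U) = (8 + 2 + 7 + 7 + 5) / 5 = 29/5 = 5.8
  mean(V) = (2 + 7 + 6 + 1 + 5) / 5 = 21/5 = 4.2

Step 2 — sample covariance S[i,j] = (1/(n-1)) · Σ_k (x_{k,i} - mean_i) · (x_{k,j} - mean_j), with n-1 = 4.
  S[U,U] = ((2.2)·(2.2) + (-3.8)·(-3.8) + (1.2)·(1.2) + (1.2)·(1.2) + (-0.8)·(-0.8)) / 4 = 22.8/4 = 5.7
  S[U,V] = ((2.2)·(-2.2) + (-3.8)·(2.8) + (1.2)·(1.8) + (1.2)·(-3.2) + (-0.8)·(0.8)) / 4 = -17.8/4 = -4.45
  S[V,V] = ((-2.2)·(-2.2) + (2.8)·(2.8) + (1.8)·(1.8) + (-3.2)·(-3.2) + (0.8)·(0.8)) / 4 = 26.8/4 = 6.7

S is symmetric (S[j,i] = S[i,j]). Assembling:

S = [[5.7, -4.45],
 [-4.45, 6.7]]


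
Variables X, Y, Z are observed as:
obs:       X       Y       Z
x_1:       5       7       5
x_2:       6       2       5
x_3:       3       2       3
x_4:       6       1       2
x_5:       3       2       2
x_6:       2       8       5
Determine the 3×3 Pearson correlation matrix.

Step 1 — column means:
  mean(X) = (5 + 6 + 3 + 6 + 3 + 2) / 6 = 25/6 = 4.1667
  mean(Y) = (7 + 2 + 2 + 1 + 2 + 8) / 6 = 22/6 = 3.6667
  mean(Z) = (5 + 5 + 3 + 2 + 2 + 5) / 6 = 22/6 = 3.6667

Step 2 — sample variances and covariances s[i,j] = (1/(n-1)) · Σ_k (x_{k,i} - mean_i) · (x_{k,j} - mean_j), with n-1 = 5:
  s[X,X] = ((0.8333)·(0.8333) + (1.8333)·(1.8333) + (-1.1667)·(-1.1667) + (1.8333)·(1.8333) + (-1.1667)·(-1.1667) + (-2.1667)·(-2.1667)) / 5 = 14.8333/5 = 2.9667
  s[X,Y] = ((0.8333)·(3.3333) + (1.8333)·(-1.6667) + (-1.1667)·(-1.6667) + (1.8333)·(-2.6667) + (-1.1667)·(-1.6667) + (-2.1667)·(4.3333)) / 5 = -10.6667/5 = -2.1333
  s[X,Z] = ((0.8333)·(1.3333) + (1.8333)·(1.3333) + (-1.1667)·(-0.6667) + (1.8333)·(-1.6667) + (-1.1667)·(-1.6667) + (-2.1667)·(1.3333)) / 5 = 0.3333/5 = 0.0667
  s[Y,Y] = ((3.3333)·(3.3333) + (-1.6667)·(-1.6667) + (-1.6667)·(-1.6667) + (-2.6667)·(-2.6667) + (-1.6667)·(-1.6667) + (4.3333)·(4.3333)) / 5 = 45.3333/5 = 9.0667
  s[Y,Z] = ((3.3333)·(1.3333) + (-1.6667)·(1.3333) + (-1.6667)·(-0.6667) + (-2.6667)·(-1.6667) + (-1.6667)·(-1.6667) + (4.3333)·(1.3333)) / 5 = 16.3333/5 = 3.2667
  s[Z,Z] = ((1.3333)·(1.3333) + (1.3333)·(1.3333) + (-0.6667)·(-0.6667) + (-1.6667)·(-1.6667) + (-1.6667)·(-1.6667) + (1.3333)·(1.3333)) / 5 = 11.3333/5 = 2.2667
  Sample standard deviations s_i = √(s[i,i]):
  s(X) = √(2.9667) = 1.7224
  s(Y) = √(9.0667) = 3.0111
  s(Z) = √(2.2667) = 1.5055

Step 3 — r_{ij} = s_{ij} / (s_i · s_j):
  r[X,X] = 1 (diagonal).
  r[X,Y] = -2.1333 / (1.7224 · 3.0111) = -2.1333 / 5.1863 = -0.4113
  r[X,Z] = 0.0667 / (1.7224 · 1.5055) = 0.0667 / 2.5932 = 0.0257
  r[Y,Y] = 1 (diagonal).
  r[Y,Z] = 3.2667 / (3.0111 · 1.5055) = 3.2667 / 4.5333 = 0.7206
  r[Z,Z] = 1 (diagonal).

R is symmetric with unit diagonal. Assembling:

R = [[1, -0.4113, 0.0257],
 [-0.4113, 1, 0.7206],
 [0.0257, 0.7206, 1]]


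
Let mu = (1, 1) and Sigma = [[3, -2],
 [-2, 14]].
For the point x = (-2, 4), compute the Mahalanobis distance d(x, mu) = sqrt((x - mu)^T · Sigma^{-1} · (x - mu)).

Step 1 — centre the observation: (x - mu) = (-3, 3).

Step 2 — invert Sigma. det(Sigma) = 3·14 - (-2)² = 38.
  Sigma^{-1} = (1/det) · [[d, -b], [-b, a]] = [[0.3684, 0.0526],
 [0.0526, 0.0789]].

Step 3 — form the quadratic (x - mu)^T · Sigma^{-1} · (x - mu):
  Sigma^{-1} · (x - mu) = (-0.9474, 0.0789).
  (x - mu)^T · [Sigma^{-1} · (x - mu)] = (-3)·(-0.9474) + (3)·(0.0789) = 3.0789.

Step 4 — take square root: d = √(3.0789) ≈ 1.7547.

d(x, mu) = √(3.0789) ≈ 1.7547


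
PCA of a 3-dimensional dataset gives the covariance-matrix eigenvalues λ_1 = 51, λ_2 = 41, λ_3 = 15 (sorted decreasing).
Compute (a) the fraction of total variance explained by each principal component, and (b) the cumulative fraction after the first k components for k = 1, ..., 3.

Step 1 — total variance = trace(Sigma) = Σ λ_i = 51 + 41 + 15 = 107.

Step 2 — fraction explained by component i = λ_i / Σ λ:
  PC1: 51/107 = 0.4766
  PC2: 41/107 = 0.3832
  PC3: 15/107 = 0.1402

Step 3 — cumulative fraction after k components = (λ_1 + ... + λ_k) / Σ λ:
  k = 1: 51/107 = 0.4766
  k = 2: (51 + 41)/107 = 92/107 = 0.8598
  k = 3: (51 + 41 + 15)/107 = 107/107 = 1

Summary (fraction, with percent):

explained: PC1 0.4766 (47.66%), PC2 0.3832 (38.32%), PC3 0.1402 (14.02%);  cumulative: 0.4766, 0.8598, 1


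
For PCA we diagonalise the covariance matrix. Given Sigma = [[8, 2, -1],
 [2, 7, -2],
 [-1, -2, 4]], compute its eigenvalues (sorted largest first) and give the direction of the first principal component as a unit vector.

Step 1 — characteristic polynomial p(λ) = det(λI - Sigma) = λ³ - tr·λ² + c_1·λ - det, where tr = trace, c_1 = sum of the principal 2×2 minors, det = det(Sigma):
  tr = 8 + 7 + 4 = 19,
  c_1 = (8·7 - (2)²) + (8·4 - (-1)²) + (7·4 - (-2)²) = 52 + 31 + 24 = 107,
  det = 8·(7·4 - (-2)²) - (2)·((2)·4 - (-2)·(-1)) + (-1)·((2)·(-2) - 7·(-1)) = 8·(24) - (2)·(6) + (-1)·(3) = 177.
  So p(λ) = λ³ - 19λ² + 107λ - 177.
Step 2 — look for an integer root (rational root theorem: any rational root is an integer divisor of 177). Testing λ = 3:
  p(3) = 27 - 171 + 321 - 177 = 0  ✓
  Dividing out (λ - 3): p(λ) = (λ - 3)(λ² - 16λ + 59).
Step 3 — remaining eigenvalues from the quadratic λ² - 16λ + 59 = 0:
  Δ = 16² - 4·59 = 256 - 236 = 20,  λ = (16 ± √20)/2 = (16 ± 4.4721)/2 ≈ 10.2361 or 5.7639.
  Sorted: λ_1 = 10.2361,  λ_2 = 5.7639,  λ_3 = 3  (check: sum = 19 = tr ✓).

Step 4 — unit eigenvector for λ_1 ≈ 10.2361: v spans the null space of (Sigma - λ_1 I), whose rows are
  r_1 = (-2.2361, 2, -1),  r_2 = (2, -3.2361, -2),  r_3 = (-1, -2, -6.2361).
  v is orthogonal to every row, so take v ∝ r_1 × r_2 = ((2)·(-2) - (-1)·(-3.2361), (-1)·(2) - (-2.2361)·(-2), (-2.2361)·(-3.2361) - (2)·(2)) ≈ (-7.2361, -6.4721, 3.2361).
  Rescale (multiply by -1 so the first nonzero entry is positive): u = (7.2361, 6.4721, -3.2361).
  ||u|| = √((7.2361)² + (6.4721)² + (-3.2361)²) = √(104.7214) ≈ 10.2333,  v_1 = u/||u|| ≈ (0.7071, 0.6325, -0.3162) (||v_1|| = 1).

λ_1 = 10.2361,  λ_2 = 5.7639,  λ_3 = 3;  v_1 ≈ (0.7071, 0.6325, -0.3162)


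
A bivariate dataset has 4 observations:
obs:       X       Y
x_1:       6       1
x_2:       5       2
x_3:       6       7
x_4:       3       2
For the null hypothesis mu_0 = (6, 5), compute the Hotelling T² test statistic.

Step 1 — sample mean vector:
  mean(X) = (6 + 5 + 6 + 3) / 4 = 20/4 = 5
  mean(Y) = (1 + 2 + 7 + 2) / 4 = 12/4 = 3
  x̄ = (5, 3),  deviation x̄ - mu_0 = (5, 3) - (6, 5) = (-1, -2).

Step 2 — sample covariance matrix, S[i,j] = (1/(n-1)) · Σ_k (x_{k,i} - mean_i) · (x_{k,j} - mean_j), divisor n-1 = 3:
  S[X,X] = ((1)·(1) + (0)·(0) + (1)·(1) + (-2)·(-2)) / 3 = 6/3 = 2
  S[X,Y] = ((1)·(-2) + (0)·(-1) + (1)·(4) + (-2)·(-1)) / 3 = 4/3 = 1.3333
  S[Y,Y] = ((-2)·(-2) + (-1)·(-1) + (4)·(4) + (-1)·(-1)) / 3 = 22/3 = 7.3333
  S = [[2, 1.3333],
 [1.3333, 7.3333]].

Step 3 — invert S. det(S) = 2·7.3333 - (1.3333)² = 12.8889.
  S^{-1} = (1/det) · [[d, -b], [-b, a]] = [[0.569, -0.1034],
 [-0.1034, 0.1552]].

Step 4 — quadratic form (x̄ - mu_0)^T · S^{-1} · (x̄ - mu_0):
  S^{-1} · (x̄ - mu_0) = (-0.3621, -0.2069),
  (x̄ - mu_0)^T · [...] = (-1)·(-0.3621) + (-2)·(-0.2069) = 0.7759.

Step 5 — scale by n: T² = 4 · 0.7759 = 3.1034.

T² ≈ 3.1034


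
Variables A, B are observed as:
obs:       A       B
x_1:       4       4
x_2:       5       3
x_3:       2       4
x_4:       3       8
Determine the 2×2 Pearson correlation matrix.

Step 1 — column means:
  mean(A) = (4 + 5 + 2 + 3) / 4 = 14/4 = 3.5
  mean(B) = (4 + 3 + 4 + 8) / 4 = 19/4 = 4.75

Step 2 — sample variances and covariances s[i,j] = (1/(n-1)) · Σ_k (x_{k,i} - mean_i) · (x_{k,j} - mean_j), with n-1 = 3:
  s[A,A] = ((0.5)·(0.5) + (1.5)·(1.5) + (-1.5)·(-1.5) + (-0.5)·(-0.5)) / 3 = 5/3 = 1.6667
  s[A,B] = ((0.5)·(-0.75) + (1.5)·(-1.75) + (-1.5)·(-0.75) + (-0.5)·(3.25)) / 3 = -3.5/3 = -1.1667
  s[B,B] = ((-0.75)·(-0.75) + (-1.75)·(-1.75) + (-0.75)·(-0.75) + (3.25)·(3.25)) / 3 = 14.75/3 = 4.9167
  Sample standard deviations s_i = √(s[i,i]):
  s(A) = √(1.6667) = 1.291
  s(B) = √(4.9167) = 2.2174

Step 3 — r_{ij} = s_{ij} / (s_i · s_j):
  r[A,A] = 1 (diagonal).
  r[A,B] = -1.1667 / (1.291 · 2.2174) = -1.1667 / 2.8626 = -0.4076
  r[B,B] = 1 (diagonal).

R is symmetric with unit diagonal. Assembling:

R = [[1, -0.4076],
 [-0.4076, 1]]


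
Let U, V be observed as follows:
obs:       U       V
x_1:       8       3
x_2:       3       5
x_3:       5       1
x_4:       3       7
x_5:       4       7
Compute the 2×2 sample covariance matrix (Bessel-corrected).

Step 1 — column means:
  mean(U) = (8 + 3 + 5 + 3 + 4) / 5 = 23/5 = 4.6
  mean(V) = (3 + 5 + 1 + 7 + 7) / 5 = 23/5 = 4.6

Step 2 — sample covariance S[i,j] = (1/(n-1)) · Σ_k (x_{k,i} - mean_i) · (x_{k,j} - mean_j), with n-1 = 4.
  S[U,U] = ((3.4)·(3.4) + (-1.6)·(-1.6) + (0.4)·(0.4) + (-1.6)·(-1.6) + (-0.6)·(-0.6)) / 4 = 17.2/4 = 4.3
  S[U,V] = ((3.4)·(-1.6) + (-1.6)·(0.4) + (0.4)·(-3.6) + (-1.6)·(2.4) + (-0.6)·(2.4)) / 4 = -12.8/4 = -3.2
  S[V,V] = ((-1.6)·(-1.6) + (0.4)·(0.4) + (-3.6)·(-3.6) + (2.4)·(2.4) + (2.4)·(2.4)) / 4 = 27.2/4 = 6.8

S is symmetric (S[j,i] = S[i,j]). Assembling:

S = [[4.3, -3.2],
 [-3.2, 6.8]]


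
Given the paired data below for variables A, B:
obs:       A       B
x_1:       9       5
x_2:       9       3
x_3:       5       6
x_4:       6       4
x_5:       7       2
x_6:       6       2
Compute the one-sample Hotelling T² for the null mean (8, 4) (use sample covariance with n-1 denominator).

Step 1 — sample mean vector:
  mean(A) = (9 + 9 + 5 + 6 + 7 + 6) / 6 = 42/6 = 7
  mean(B) = (5 + 3 + 6 + 4 + 2 + 2) / 6 = 22/6 = 3.6667
  x̄ = (7, 3.6667),  deviation x̄ - mu_0 = (7, 3.6667) - (8, 4) = (-1, -0.3333).

Step 2 — sample covariance matrix, S[i,j] = (1/(n-1)) · Σ_k (x_{k,i} - mean_i) · (x_{k,j} - mean_j), divisor n-1 = 5:
  S[A,A] = ((2)·(2) + (2)·(2) + (-2)·(-2) + (-1)·(-1) + (0)·(0) + (-1)·(-1)) / 5 = 14/5 = 2.8
  S[A,B] = ((2)·(1.3333) + (2)·(-0.6667) + (-2)·(2.3333) + (-1)·(0.3333) + (0)·(-1.6667) + (-1)·(-1.6667)) / 5 = -2/5 = -0.4
  S[B,B] = ((1.3333)·(1.3333) + (-0.6667)·(-0.6667) + (2.3333)·(2.3333) + (0.3333)·(0.3333) + (-1.6667)·(-1.6667) + (-1.6667)·(-1.6667)) / 5 = 13.3333/5 = 2.6667
  S = [[2.8, -0.4],
 [-0.4, 2.6667]].

Step 3 — invert S. det(S) = 2.8·2.6667 - (-0.4)² = 7.3067.
  S^{-1} = (1/det) · [[d, -b], [-b, a]] = [[0.365, 0.0547],
 [0.0547, 0.3832]].

Step 4 — quadratic form (x̄ - mu_0)^T · S^{-1} · (x̄ - mu_0):
  S^{-1} · (x̄ - mu_0) = (-0.3832, -0.1825),
  (x̄ - mu_0)^T · [...] = (-1)·(-0.3832) + (-0.3333)·(-0.1825) = 0.444.

Step 5 — scale by n: T² = 6 · 0.444 = 2.6642.

T² ≈ 2.6642


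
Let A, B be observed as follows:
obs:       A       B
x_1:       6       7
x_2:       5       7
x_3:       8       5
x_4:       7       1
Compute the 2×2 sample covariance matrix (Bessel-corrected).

Step 1 — column means:
  mean(A) = (6 + 5 + 8 + 7) / 4 = 26/4 = 6.5
  mean(B) = (7 + 7 + 5 + 1) / 4 = 20/4 = 5

Step 2 — sample covariance S[i,j] = (1/(n-1)) · Σ_k (x_{k,i} - mean_i) · (x_{k,j} - mean_j), with n-1 = 3.
  S[A,A] = ((-0.5)·(-0.5) + (-1.5)·(-1.5) + (1.5)·(1.5) + (0.5)·(0.5)) / 3 = 5/3 = 1.6667
  S[A,B] = ((-0.5)·(2) + (-1.5)·(2) + (1.5)·(0) + (0.5)·(-4)) / 3 = -6/3 = -2
  S[B,B] = ((2)·(2) + (2)·(2) + (0)·(0) + (-4)·(-4)) / 3 = 24/3 = 8

S is symmetric (S[j,i] = S[i,j]). Assembling:

S = [[1.6667, -2],
 [-2, 8]]


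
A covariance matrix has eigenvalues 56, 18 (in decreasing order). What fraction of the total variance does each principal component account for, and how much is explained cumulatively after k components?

Step 1 — total variance = trace(Sigma) = Σ λ_i = 56 + 18 = 74.

Step 2 — fraction explained by component i = λ_i / Σ λ:
  PC1: 56/74 = 0.7568
  PC2: 18/74 = 0.2432

Step 3 — cumulative fraction after k components = (λ_1 + ... + λ_k) / Σ λ:
  k = 1: 56/74 = 0.7568
  k = 2: (56 + 18)/74 = 74/74 = 1

Summary (fraction, with percent):

explained: PC1 0.7568 (75.68%), PC2 0.2432 (24.32%);  cumulative: 0.7568, 1


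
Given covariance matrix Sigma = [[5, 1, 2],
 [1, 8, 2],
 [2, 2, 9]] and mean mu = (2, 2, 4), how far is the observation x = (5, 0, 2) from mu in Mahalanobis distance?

Step 1 — centre the observation: (x - mu) = (3, -2, -2).

Step 2 — invert Sigma (cofactor / det for 3×3, or solve directly):
  Sigma^{-1} = [[0.2215, -0.0163, -0.0456],
 [-0.0163, 0.1336, -0.0261],
 [-0.0456, -0.0261, 0.127]].

Step 3 — form the quadratic (x - mu)^T · Sigma^{-1} · (x - mu):
  Sigma^{-1} · (x - mu) = (0.7883, -0.2638, -0.3388).
  (x - mu)^T · [Sigma^{-1} · (x - mu)] = (3)·(0.7883) + (-2)·(-0.2638) + (-2)·(-0.3388) = 3.57.

Step 4 — take square root: d = √(3.57) ≈ 1.8895.

d(x, mu) = √(3.57) ≈ 1.8895


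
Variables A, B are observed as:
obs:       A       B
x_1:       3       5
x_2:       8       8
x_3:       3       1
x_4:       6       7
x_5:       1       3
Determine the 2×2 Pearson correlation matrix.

Step 1 — column means:
  mean(A) = (3 + 8 + 3 + 6 + 1) / 5 = 21/5 = 4.2
  mean(B) = (5 + 8 + 1 + 7 + 3) / 5 = 24/5 = 4.8

Step 2 — sample variances and covariances s[i,j] = (1/(n-1)) · Σ_k (x_{k,i} - mean_i) · (x_{k,j} - mean_j), with n-1 = 4:
  s[A,A] = ((-1.2)·(-1.2) + (3.8)·(3.8) + (-1.2)·(-1.2) + (1.8)·(1.8) + (-3.2)·(-3.2)) / 4 = 30.8/4 = 7.7
  s[A,B] = ((-1.2)·(0.2) + (3.8)·(3.2) + (-1.2)·(-3.8) + (1.8)·(2.2) + (-3.2)·(-1.8)) / 4 = 26.2/4 = 6.55
  s[B,B] = ((0.2)·(0.2) + (3.2)·(3.2) + (-3.8)·(-3.8) + (2.2)·(2.2) + (-1.8)·(-1.8)) / 4 = 32.8/4 = 8.2
  Sample standard deviations s_i = √(s[i,i]):
  s(A) = √(7.7) = 2.7749
  s(B) = √(8.2) = 2.8636

Step 3 — r_{ij} = s_{ij} / (s_i · s_j):
  r[A,A] = 1 (diagonal).
  r[A,B] = 6.55 / (2.7749 · 2.8636) = 6.55 / 7.9461 = 0.8243
  r[B,B] = 1 (diagonal).

R is symmetric with unit diagonal. Assembling:

R = [[1, 0.8243],
 [0.8243, 1]]


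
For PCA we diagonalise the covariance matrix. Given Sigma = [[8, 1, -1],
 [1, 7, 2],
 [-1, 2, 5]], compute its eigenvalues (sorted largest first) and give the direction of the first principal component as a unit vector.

Step 1 — characteristic polynomial p(λ) = det(λI - Sigma) = λ³ - tr·λ² + c_1·λ - det, where tr = trace, c_1 = sum of the principal 2×2 minors, det = det(Sigma):
  tr = 8 + 7 + 5 = 20,
  c_1 = (8·7 - (1)²) + (8·5 - (-1)²) + (7·5 - (2)²) = 55 + 39 + 31 = 125,
  det = 8·(7·5 - (2)²) - (1)·((1)·5 - (2)·(-1)) + (-1)·((1)·(2) - 7·(-1)) = 8·(31) - (1)·(7) + (-1)·(9) = 232.
  So p(λ) = λ³ - 20λ² + 125λ - 232.
Step 2 — look for an integer root (rational root theorem: any rational root is an integer divisor of 232). Testing λ = 8:
  p(8) = 512 - 1280 + 1000 - 232 = 0  ✓
  Dividing out (λ - 8): p(λ) = (λ - 8)(λ² - 12λ + 29).
Step 3 — remaining eigenvalues from the quadratic λ² - 12λ + 29 = 0:
  Δ = 12² - 4·29 = 144 - 116 = 28,  λ = (12 ± √28)/2 = (12 ± 5.2915)/2 ≈ 8.6458 or 3.3542.
  Sorted: λ_1 = 8.6458,  λ_2 = 8,  λ_3 = 3.3542  (check: sum = 20 = tr ✓).

Step 4 — unit eigenvector for λ_1 ≈ 8.6458: v spans the null space of (Sigma - λ_1 I), whose rows are
  r_1 = (-0.6458, 1, -1),  r_2 = (1, -1.6458, 2),  r_3 = (-1, 2, -3.6458).
  v is orthogonal to every row, so take v ∝ r_1 × r_2 = ((1)·(2) - (-1)·(-1.6458), (-1)·(1) - (-0.6458)·(2), (-0.6458)·(-1.6458) - (1)·(1)) ≈ (0.3542, 0.2915, 0.0627).
  Let u = (0.3542, 0.2915, 0.0627).
  ||u|| = √((0.3542)² + (0.2915)² + (0.0627)²) = √(0.2144) ≈ 0.463,  v_1 = u/||u|| ≈ (0.7651, 0.6295, 0.1355) (||v_1|| = 1).

λ_1 = 8.6458,  λ_2 = 8,  λ_3 = 3.3542;  v_1 ≈ (0.7651, 0.6295, 0.1355)


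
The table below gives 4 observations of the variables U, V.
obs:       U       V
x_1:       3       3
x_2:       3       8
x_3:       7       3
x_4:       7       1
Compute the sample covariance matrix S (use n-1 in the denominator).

Step 1 — column means:
  mean(U) = (3 + 3 + 7 + 7) / 4 = 20/4 = 5
  mean(V) = (3 + 8 + 3 + 1) / 4 = 15/4 = 3.75

Step 2 — sample covariance S[i,j] = (1/(n-1)) · Σ_k (x_{k,i} - mean_i) · (x_{k,j} - mean_j), with n-1 = 3.
  S[U,U] = ((-2)·(-2) + (-2)·(-2) + (2)·(2) + (2)·(2)) / 3 = 16/3 = 5.3333
  S[U,V] = ((-2)·(-0.75) + (-2)·(4.25) + (2)·(-0.75) + (2)·(-2.75)) / 3 = -14/3 = -4.6667
  S[V,V] = ((-0.75)·(-0.75) + (4.25)·(4.25) + (-0.75)·(-0.75) + (-2.75)·(-2.75)) / 3 = 26.75/3 = 8.9167

S is symmetric (S[j,i] = S[i,j]). Assembling:

S = [[5.3333, -4.6667],
 [-4.6667, 8.9167]]


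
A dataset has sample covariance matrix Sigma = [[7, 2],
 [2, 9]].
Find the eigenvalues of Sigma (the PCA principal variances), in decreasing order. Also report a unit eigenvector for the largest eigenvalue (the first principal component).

Step 1 — characteristic polynomial of 2×2 Sigma:
  det(Sigma - λI) = λ² - trace · λ + det = 0.
  trace = 7 + 9 = 16, det = 7·9 - (2)² = 59.
Step 2 — discriminant:
  Δ = trace² - 4·det = 256 - 236 = 20.
Step 3 — eigenvalues:
  λ = (trace ± √Δ)/2 = (16 ± 4.4721)/2,
  λ_1 = 10.2361,  λ_2 = 5.7639.

Step 4 — unit eigenvector for λ_1: solve (Sigma - λ_1 I)v = 0. First row:
  (7 - 10.2361)·v_x + (2)·v_y = 0, i.e. (-3.2361)·v_x + (2)·v_y = 0,
  so v ∝ (b, λ_1 - a) = (2, 3.2361) = u.
  ||u|| = √((2)² + (3.2361)²) = √(14.4721) ≈ 3.8042,
  v_1 = u/||u|| ≈ (0.5257, 0.8507) (||v_1|| = 1).

λ_1 = 10.2361,  λ_2 = 5.7639;  v_1 ≈ (0.5257, 0.8507)


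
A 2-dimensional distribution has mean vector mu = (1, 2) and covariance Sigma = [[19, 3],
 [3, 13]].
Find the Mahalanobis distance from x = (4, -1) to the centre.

Step 1 — centre the observation: (x - mu) = (3, -3).

Step 2 — invert Sigma. det(Sigma) = 19·13 - (3)² = 238.
  Sigma^{-1} = (1/det) · [[d, -b], [-b, a]] = [[0.0546, -0.0126],
 [-0.0126, 0.0798]].

Step 3 — form the quadratic (x - mu)^T · Sigma^{-1} · (x - mu):
  Sigma^{-1} · (x - mu) = (0.2017, -0.2773).
  (x - mu)^T · [Sigma^{-1} · (x - mu)] = (3)·(0.2017) + (-3)·(-0.2773) = 1.437.

Step 4 — take square root: d = √(1.437) ≈ 1.1987.

d(x, mu) = √(1.437) ≈ 1.1987


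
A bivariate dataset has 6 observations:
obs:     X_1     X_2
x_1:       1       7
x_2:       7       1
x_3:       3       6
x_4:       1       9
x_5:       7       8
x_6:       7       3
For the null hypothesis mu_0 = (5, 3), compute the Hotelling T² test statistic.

Step 1 — sample mean vector:
  mean(X_1) = (1 + 7 + 3 + 1 + 7 + 7) / 6 = 26/6 = 4.3333
  mean(X_2) = (7 + 1 + 6 + 9 + 8 + 3) / 6 = 34/6 = 5.6667
  x̄ = (4.3333, 5.6667),  deviation x̄ - mu_0 = (4.3333, 5.6667) - (5, 3) = (-0.6667, 2.6667).

Step 2 — sample covariance matrix, S[i,j] = (1/(n-1)) · Σ_k (x_{k,i} - mean_i) · (x_{k,j} - mean_j), divisor n-1 = 5:
  S[X_1,X_1] = ((-3.3333)·(-3.3333) + (2.6667)·(2.6667) + (-1.3333)·(-1.3333) + (-3.3333)·(-3.3333) + (2.6667)·(2.6667) + (2.6667)·(2.6667)) / 5 = 45.3333/5 = 9.0667
  S[X_1,X_2] = ((-3.3333)·(1.3333) + (2.6667)·(-4.6667) + (-1.3333)·(0.3333) + (-3.3333)·(3.3333) + (2.6667)·(2.3333) + (2.6667)·(-2.6667)) / 5 = -29.3333/5 = -5.8667
  S[X_2,X_2] = ((1.3333)·(1.3333) + (-4.6667)·(-4.6667) + (0.3333)·(0.3333) + (3.3333)·(3.3333) + (2.3333)·(2.3333) + (-2.6667)·(-2.6667)) / 5 = 47.3333/5 = 9.4667
  S = [[9.0667, -5.8667],
 [-5.8667, 9.4667]].

Step 3 — invert S. det(S) = 9.0667·9.4667 - (-5.8667)² = 51.4133.
  S^{-1} = (1/det) · [[d, -b], [-b, a]] = [[0.1841, 0.1141],
 [0.1141, 0.1763]].

Step 4 — quadratic form (x̄ - mu_0)^T · S^{-1} · (x̄ - mu_0):
  S^{-1} · (x̄ - mu_0) = (0.1815, 0.3942),
  (x̄ - mu_0)^T · [...] = (-0.6667)·(0.1815) + (2.6667)·(0.3942) = 0.9302.

Step 5 — scale by n: T² = 6 · 0.9302 = 5.5809.

T² ≈ 5.5809


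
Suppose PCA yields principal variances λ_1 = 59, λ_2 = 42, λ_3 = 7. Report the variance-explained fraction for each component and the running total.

Step 1 — total variance = trace(Sigma) = Σ λ_i = 59 + 42 + 7 = 108.

Step 2 — fraction explained by component i = λ_i / Σ λ:
  PC1: 59/108 = 0.5463
  PC2: 42/108 = 0.3889
  PC3: 7/108 = 0.0648

Step 3 — cumulative fraction after k components = (λ_1 + ... + λ_k) / Σ λ:
  k = 1: 59/108 = 0.5463
  k = 2: (59 + 42)/108 = 101/108 = 0.9352
  k = 3: (59 + 42 + 7)/108 = 108/108 = 1

Summary (fraction, with percent):

explained: PC1 0.5463 (54.63%), PC2 0.3889 (38.89%), PC3 0.0648 (6.48%);  cumulative: 0.5463, 0.9352, 1


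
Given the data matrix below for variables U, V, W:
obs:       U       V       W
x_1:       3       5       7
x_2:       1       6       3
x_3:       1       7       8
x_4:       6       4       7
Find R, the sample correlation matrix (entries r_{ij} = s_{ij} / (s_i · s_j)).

Step 1 — column means:
  mean(U) = (3 + 1 + 1 + 6) / 4 = 11/4 = 2.75
  mean(V) = (5 + 6 + 7 + 4) / 4 = 22/4 = 5.5
  mean(W) = (7 + 3 + 8 + 7) / 4 = 25/4 = 6.25

Step 2 — sample variances and covariances s[i,j] = (1/(n-1)) · Σ_k (x_{k,i} - mean_i) · (x_{k,j} - mean_j), with n-1 = 3:
  s[U,U] = ((0.25)·(0.25) + (-1.75)·(-1.75) + (-1.75)·(-1.75) + (3.25)·(3.25)) / 3 = 16.75/3 = 5.5833
  s[U,V] = ((0.25)·(-0.5) + (-1.75)·(0.5) + (-1.75)·(1.5) + (3.25)·(-1.5)) / 3 = -8.5/3 = -2.8333
  s[U,W] = ((0.25)·(0.75) + (-1.75)·(-3.25) + (-1.75)·(1.75) + (3.25)·(0.75)) / 3 = 5.25/3 = 1.75
  s[V,V] = ((-0.5)·(-0.5) + (0.5)·(0.5) + (1.5)·(1.5) + (-1.5)·(-1.5)) / 3 = 5/3 = 1.6667
  s[V,W] = ((-0.5)·(0.75) + (0.5)·(-3.25) + (1.5)·(1.75) + (-1.5)·(0.75)) / 3 = -0.5/3 = -0.1667
  s[W,W] = ((0.75)·(0.75) + (-3.25)·(-3.25) + (1.75)·(1.75) + (0.75)·(0.75)) / 3 = 14.75/3 = 4.9167
  Sample standard deviations s_i = √(s[i,i]):
  s(U) = √(5.5833) = 2.3629
  s(V) = √(1.6667) = 1.291
  s(W) = √(4.9167) = 2.2174

Step 3 — r_{ij} = s_{ij} / (s_i · s_j):
  r[U,U] = 1 (diagonal).
  r[U,V] = -2.8333 / (2.3629 · 1.291) = -2.8333 / 3.0505 = -0.9288
  r[U,W] = 1.75 / (2.3629 · 2.2174) = 1.75 / 5.2394 = 0.334
  r[V,V] = 1 (diagonal).
  r[V,W] = -0.1667 / (1.291 · 2.2174) = -0.1667 / 2.8626 = -0.0582
  r[W,W] = 1 (diagonal).

R is symmetric with unit diagonal. Assembling:

R = [[1, -0.9288, 0.334],
 [-0.9288, 1, -0.0582],
 [0.334, -0.0582, 1]]


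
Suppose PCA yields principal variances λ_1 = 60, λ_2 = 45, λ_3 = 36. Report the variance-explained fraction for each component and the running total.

Step 1 — total variance = trace(Sigma) = Σ λ_i = 60 + 45 + 36 = 141.

Step 2 — fraction explained by component i = λ_i / Σ λ:
  PC1: 60/141 = 0.4255
  PC2: 45/141 = 0.3191
  PC3: 36/141 = 0.2553

Step 3 — cumulative fraction after k components = (λ_1 + ... + λ_k) / Σ λ:
  k = 1: 60/141 = 0.4255
  k = 2: (60 + 45)/141 = 105/141 = 0.7447
  k = 3: (60 + 45 + 36)/141 = 141/141 = 1

Summary (fraction, with percent):

explained: PC1 0.4255 (42.55%), PC2 0.3191 (31.91%), PC3 0.2553 (25.53%);  cumulative: 0.4255, 0.7447, 1


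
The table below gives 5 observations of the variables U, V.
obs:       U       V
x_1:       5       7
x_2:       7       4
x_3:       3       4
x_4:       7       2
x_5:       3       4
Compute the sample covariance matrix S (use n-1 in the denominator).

Step 1 — column means:
  mean(U) = (5 + 7 + 3 + 7 + 3) / 5 = 25/5 = 5
  mean(V) = (7 + 4 + 4 + 2 + 4) / 5 = 21/5 = 4.2

Step 2 — sample covariance S[i,j] = (1/(n-1)) · Σ_k (x_{k,i} - mean_i) · (x_{k,j} - mean_j), with n-1 = 4.
  S[U,U] = ((0)·(0) + (2)·(2) + (-2)·(-2) + (2)·(2) + (-2)·(-2)) / 4 = 16/4 = 4
  S[U,V] = ((0)·(2.8) + (2)·(-0.2) + (-2)·(-0.2) + (2)·(-2.2) + (-2)·(-0.2)) / 4 = -4/4 = -1
  S[V,V] = ((2.8)·(2.8) + (-0.2)·(-0.2) + (-0.2)·(-0.2) + (-2.2)·(-2.2) + (-0.2)·(-0.2)) / 4 = 12.8/4 = 3.2

S is symmetric (S[j,i] = S[i,j]). Assembling:

S = [[4, -1],
 [-1, 3.2]]


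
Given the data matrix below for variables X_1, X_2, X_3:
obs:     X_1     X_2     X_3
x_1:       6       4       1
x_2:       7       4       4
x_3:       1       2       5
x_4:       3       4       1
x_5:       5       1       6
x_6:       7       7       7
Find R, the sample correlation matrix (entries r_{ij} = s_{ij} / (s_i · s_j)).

Step 1 — column means:
  mean(X_1) = (6 + 7 + 1 + 3 + 5 + 7) / 6 = 29/6 = 4.8333
  mean(X_2) = (4 + 4 + 2 + 4 + 1 + 7) / 6 = 22/6 = 3.6667
  mean(X_3) = (1 + 4 + 5 + 1 + 6 + 7) / 6 = 24/6 = 4

Step 2 — sample variances and covariances s[i,j] = (1/(n-1)) · Σ_k (x_{k,i} - mean_i) · (x_{k,j} - mean_j), with n-1 = 5:
  s[X_1,X_1] = ((1.1667)·(1.1667) + (2.1667)·(2.1667) + (-3.8333)·(-3.8333) + (-1.8333)·(-1.8333) + (0.1667)·(0.1667) + (2.1667)·(2.1667)) / 5 = 28.8333/5 = 5.7667
  s[X_1,X_2] = ((1.1667)·(0.3333) + (2.1667)·(0.3333) + (-3.8333)·(-1.6667) + (-1.8333)·(0.3333) + (0.1667)·(-2.6667) + (2.1667)·(3.3333)) / 5 = 13.6667/5 = 2.7333
  s[X_1,X_3] = ((1.1667)·(-3) + (2.1667)·(0) + (-3.8333)·(1) + (-1.8333)·(-3) + (0.1667)·(2) + (2.1667)·(3)) / 5 = 5/5 = 1
  s[X_2,X_2] = ((0.3333)·(0.3333) + (0.3333)·(0.3333) + (-1.6667)·(-1.6667) + (0.3333)·(0.3333) + (-2.6667)·(-2.6667) + (3.3333)·(3.3333)) / 5 = 21.3333/5 = 4.2667
  s[X_2,X_3] = ((0.3333)·(-3) + (0.3333)·(0) + (-1.6667)·(1) + (0.3333)·(-3) + (-2.6667)·(2) + (3.3333)·(3)) / 5 = 1/5 = 0.2
  s[X_3,X_3] = ((-3)·(-3) + (0)·(0) + (1)·(1) + (-3)·(-3) + (2)·(2) + (3)·(3)) / 5 = 32/5 = 6.4
  Sample standard deviations s_i = √(s[i,i]):
  s(X_1) = √(5.7667) = 2.4014
  s(X_2) = √(4.2667) = 2.0656
  s(X_3) = √(6.4) = 2.5298

Step 3 — r_{ij} = s_{ij} / (s_i · s_j):
  r[X_1,X_1] = 1 (diagonal).
  r[X_1,X_2] = 2.7333 / (2.4014 · 2.0656) = 2.7333 / 4.9603 = 0.551
  r[X_1,X_3] = 1 / (2.4014 · 2.5298) = 1 / 6.0751 = 0.1646
  r[X_2,X_2] = 1 (diagonal).
  r[X_2,X_3] = 0.2 / (2.0656 · 2.5298) = 0.2 / 5.2256 = 0.0383
  r[X_3,X_3] = 1 (diagonal).

R is symmetric with unit diagonal. Assembling:

R = [[1, 0.551, 0.1646],
 [0.551, 1, 0.0383],
 [0.1646, 0.0383, 1]]
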